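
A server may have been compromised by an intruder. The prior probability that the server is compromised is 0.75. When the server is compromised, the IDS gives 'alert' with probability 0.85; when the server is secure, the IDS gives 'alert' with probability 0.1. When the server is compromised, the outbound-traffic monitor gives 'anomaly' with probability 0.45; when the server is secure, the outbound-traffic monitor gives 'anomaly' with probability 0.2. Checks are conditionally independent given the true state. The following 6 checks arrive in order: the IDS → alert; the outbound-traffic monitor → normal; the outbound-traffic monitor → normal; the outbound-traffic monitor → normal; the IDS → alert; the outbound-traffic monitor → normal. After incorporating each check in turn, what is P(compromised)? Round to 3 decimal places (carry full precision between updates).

0.980

After the IDS='alert': P(compromised) = 0.85·0.7500 / (0.85·0.7500 + 0.1·0.2500) ≈ 0.9623
After the outbound-traffic monitor='normal': P(compromised) = 0.55·0.9623 / (0.55·0.9623 + 0.8·0.0377) ≈ 0.9460
After the outbound-traffic monitor='normal': P(compromised) = 0.55·0.9460 / (0.55·0.9460 + 0.8·0.0540) ≈ 0.9234
After the outbound-traffic monitor='normal': P(compromised) = 0.55·0.9234 / (0.55·0.9234 + 0.8·0.0766) ≈ 0.8923
After the IDS='alert': P(compromised) = 0.85·0.8923 / (0.85·0.8923 + 0.1·0.1077) ≈ 0.9860
After the outbound-traffic monitor='normal': P(compromised) = 0.55·0.9860 / (0.55·0.9860 + 0.8·0.0140) ≈ 0.9798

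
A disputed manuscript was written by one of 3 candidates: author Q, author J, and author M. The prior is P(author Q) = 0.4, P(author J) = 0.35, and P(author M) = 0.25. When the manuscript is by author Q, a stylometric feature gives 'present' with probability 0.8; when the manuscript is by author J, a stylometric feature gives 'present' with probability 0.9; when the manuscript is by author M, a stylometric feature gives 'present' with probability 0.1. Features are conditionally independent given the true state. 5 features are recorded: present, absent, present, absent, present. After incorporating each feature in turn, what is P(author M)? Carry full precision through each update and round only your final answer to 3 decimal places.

0.018

After 'present': normaliser = 0.8·0.4000 + 0.9·0.3500 + 0.1·0.2500; P(author Q) ≈ 0.4848, P(author J) ≈ 0.4773, P(author M) ≈ 0.0379
After 'absent': normaliser = 0.2·0.4848 + 0.1·0.4773 + 0.9·0.0379; P(author Q) ≈ 0.5424, P(author J) ≈ 0.2669, P(author M) ≈ 0.1907
After 'present': normaliser = 0.8·0.5424 + 0.9·0.2669 + 0.1·0.1907; P(author Q) ≈ 0.6259, P(author J) ≈ 0.3466, P(author M) ≈ 0.0275
After 'absent': normaliser = 0.2·0.6259 + 0.1·0.3466 + 0.9·0.0275; P(author Q) ≈ 0.6781, P(author J) ≈ 0.1877, P(author M) ≈ 0.1341
After 'present': normaliser = 0.8·0.6781 + 0.9·0.1877 + 0.1·0.1341; P(author Q) ≈ 0.7484, P(author J) ≈ 0.2331, P(author M) ≈ 0.0185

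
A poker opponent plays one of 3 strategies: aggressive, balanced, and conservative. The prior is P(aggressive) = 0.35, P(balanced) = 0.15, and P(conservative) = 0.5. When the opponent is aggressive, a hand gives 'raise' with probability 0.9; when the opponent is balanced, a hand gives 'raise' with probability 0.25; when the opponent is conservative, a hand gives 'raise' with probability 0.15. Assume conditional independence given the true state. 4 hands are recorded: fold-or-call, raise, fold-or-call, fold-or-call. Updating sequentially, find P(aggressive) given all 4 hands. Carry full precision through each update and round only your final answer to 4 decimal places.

Each posterior becomes the prior for the next update.
After 'fold-or-call': normaliser = 0.1·0.3500 + 0.75·0.1500 + 0.85·0.5000; P(aggressive) ≈ 0.0611, P(balanced) ≈ 0.1965, P(conservative) ≈ 0.7424
After 'raise': normaliser = 0.9·0.0611 + 0.25·0.1965 + 0.15·0.7424; P(aggressive) ≈ 0.2553, P(balanced) ≈ 0.2280, P(conservative) ≈ 0.5167
After 'fold-or-call': normaliser = 0.1·0.2553 + 0.75·0.2280 + 0.85·0.5167; P(aggressive) ≈ 0.0402, P(balanced) ≈ 0.2689, P(conservative) ≈ 0.6909
After 'fold-or-call': normaliser = 0.1·0.0402 + 0.75·0.2689 + 0.85·0.6909; P(aggressive) ≈ 0.0051, P(balanced) ≈ 0.2544, P(conservative) ≈ 0.7406

0.0051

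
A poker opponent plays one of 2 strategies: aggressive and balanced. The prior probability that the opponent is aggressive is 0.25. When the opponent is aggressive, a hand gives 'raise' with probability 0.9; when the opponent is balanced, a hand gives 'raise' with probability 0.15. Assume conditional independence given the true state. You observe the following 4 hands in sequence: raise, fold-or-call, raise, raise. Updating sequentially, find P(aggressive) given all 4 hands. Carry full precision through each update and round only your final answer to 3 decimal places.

0.894

After 'raise': P(aggressive) = 0.9·0.2500 / (0.9·0.2500 + 0.15·0.7500) ≈ 0.6667
After 'fold-or-call': P(aggressive) = 0.1·0.6667 / (0.1·0.6667 + 0.85·0.3333) ≈ 0.1905
After 'raise': P(aggressive) = 0.9·0.1905 / (0.9·0.1905 + 0.15·0.8095) ≈ 0.5854
After 'raise': P(aggressive) = 0.9·0.5854 / (0.9·0.5854 + 0.15·0.4146) ≈ 0.8944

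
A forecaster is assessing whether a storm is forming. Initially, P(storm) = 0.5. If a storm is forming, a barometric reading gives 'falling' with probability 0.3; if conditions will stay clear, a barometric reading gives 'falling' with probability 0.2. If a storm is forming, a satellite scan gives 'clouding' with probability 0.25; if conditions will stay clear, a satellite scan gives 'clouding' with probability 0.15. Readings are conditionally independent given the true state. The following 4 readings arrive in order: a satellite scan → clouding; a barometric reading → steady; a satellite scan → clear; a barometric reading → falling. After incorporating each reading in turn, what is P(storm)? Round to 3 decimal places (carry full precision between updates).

0.659

After a satellite scan='clouding': P(storm) = 0.25·0.5000 / (0.25·0.5000 + 0.15·0.5000) ≈ 0.6250
After a barometric reading='steady': P(storm) = 0.7·0.6250 / (0.7·0.6250 + 0.8·0.3750) ≈ 0.5932
After a satellite scan='clear': P(storm) = 0.75·0.5932 / (0.75·0.5932 + 0.85·0.4068) ≈ 0.5627
After a barometric reading='falling': P(storm) = 0.3·0.5627 / (0.3·0.5627 + 0.2·0.4373) ≈ 0.6587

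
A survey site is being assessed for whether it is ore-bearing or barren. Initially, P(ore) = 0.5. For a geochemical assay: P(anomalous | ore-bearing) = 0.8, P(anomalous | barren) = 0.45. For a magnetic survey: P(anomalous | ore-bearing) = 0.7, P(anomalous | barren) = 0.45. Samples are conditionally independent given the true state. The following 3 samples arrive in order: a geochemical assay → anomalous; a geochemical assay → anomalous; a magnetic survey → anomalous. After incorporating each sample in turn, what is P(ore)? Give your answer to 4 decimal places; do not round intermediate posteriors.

0.8310

After a geochemical assay='anomalous': P(ore) = 0.8·0.5000 / (0.8·0.5000 + 0.45·0.5000) ≈ 0.6400
After a geochemical assay='anomalous': P(ore) = 0.8·0.6400 / (0.8·0.6400 + 0.45·0.3600) ≈ 0.7596
After a magnetic survey='anomalous': P(ore) = 0.7·0.7596 / (0.7·0.7596 + 0.45·0.2404) ≈ 0.8310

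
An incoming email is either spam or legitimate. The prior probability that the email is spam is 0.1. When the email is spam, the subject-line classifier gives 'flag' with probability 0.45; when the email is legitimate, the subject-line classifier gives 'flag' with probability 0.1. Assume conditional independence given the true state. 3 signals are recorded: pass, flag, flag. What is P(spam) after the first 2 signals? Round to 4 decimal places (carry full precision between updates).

After 'pass': P(spam) = 0.55·0.1000 / (0.55·0.1000 + 0.9·0.9000) ≈ 0.0636
After 'flag': P(spam) = 0.45·0.0636 / (0.45·0.0636 + 0.1·0.9364) ≈ 0.2340

0.2340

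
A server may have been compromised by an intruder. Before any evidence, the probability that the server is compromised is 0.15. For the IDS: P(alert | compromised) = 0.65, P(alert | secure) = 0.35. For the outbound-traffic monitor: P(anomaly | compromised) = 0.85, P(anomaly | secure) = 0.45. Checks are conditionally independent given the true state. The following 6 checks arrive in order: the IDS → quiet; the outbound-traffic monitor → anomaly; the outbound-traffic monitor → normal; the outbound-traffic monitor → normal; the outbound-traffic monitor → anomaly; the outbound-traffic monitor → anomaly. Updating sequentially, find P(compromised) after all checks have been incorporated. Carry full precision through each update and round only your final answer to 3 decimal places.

0.045

Each posterior becomes the prior for the next update.
After the IDS='quiet': P(compromised) = 0.35·0.1500 / (0.35·0.1500 + 0.65·0.8500) ≈ 0.0868
After the outbound-traffic monitor='anomaly': P(compromised) = 0.85·0.0868 / (0.85·0.0868 + 0.45·0.9132) ≈ 0.1522
After the outbound-traffic monitor='normal': P(compromised) = 0.15·0.1522 / (0.15·0.1522 + 0.55·0.8478) ≈ 0.0467
After the outbound-traffic monitor='normal': P(compromised) = 0.15·0.0467 / (0.15·0.0467 + 0.55·0.9533) ≈ 0.0132
After the outbound-traffic monitor='anomaly': P(compromised) = 0.85·0.0132 / (0.85·0.0132 + 0.45·0.9868) ≈ 0.0246
After the outbound-traffic monitor='anomaly': P(compromised) = 0.85·0.0246 / (0.85·0.0246 + 0.45·0.9754) ≈ 0.0455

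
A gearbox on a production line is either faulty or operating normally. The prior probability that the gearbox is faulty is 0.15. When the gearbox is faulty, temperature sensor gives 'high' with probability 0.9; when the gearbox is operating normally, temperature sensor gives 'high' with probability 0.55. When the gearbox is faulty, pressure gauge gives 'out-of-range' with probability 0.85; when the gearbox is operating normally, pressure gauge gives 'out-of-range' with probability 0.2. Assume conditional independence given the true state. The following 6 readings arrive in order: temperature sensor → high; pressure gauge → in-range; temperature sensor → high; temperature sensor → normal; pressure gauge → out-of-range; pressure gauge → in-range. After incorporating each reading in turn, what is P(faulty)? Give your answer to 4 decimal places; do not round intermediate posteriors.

0.0154

Each posterior becomes the prior for the next update.
After temperature sensor='high': P(faulty) = 0.9·0.1500 / (0.9·0.1500 + 0.55·0.8500) ≈ 0.2241
After pressure gauge='in-range': P(faulty) = 0.15·0.2241 / (0.15·0.2241 + 0.8·0.7759) ≈ 0.0514
After temperature sensor='high': P(faulty) = 0.9·0.0514 / (0.9·0.0514 + 0.55·0.9486) ≈ 0.0814
After temperature sensor='normal': P(faulty) = 0.1·0.0814 / (0.1·0.0814 + 0.45·0.9186) ≈ 0.0193
After pressure gauge='out-of-range': P(faulty) = 0.85·0.0193 / (0.85·0.0193 + 0.2·0.9807) ≈ 0.0772
After pressure gauge='in-range': P(faulty) = 0.15·0.0772 / (0.15·0.0772 + 0.8·0.9228) ≈ 0.0154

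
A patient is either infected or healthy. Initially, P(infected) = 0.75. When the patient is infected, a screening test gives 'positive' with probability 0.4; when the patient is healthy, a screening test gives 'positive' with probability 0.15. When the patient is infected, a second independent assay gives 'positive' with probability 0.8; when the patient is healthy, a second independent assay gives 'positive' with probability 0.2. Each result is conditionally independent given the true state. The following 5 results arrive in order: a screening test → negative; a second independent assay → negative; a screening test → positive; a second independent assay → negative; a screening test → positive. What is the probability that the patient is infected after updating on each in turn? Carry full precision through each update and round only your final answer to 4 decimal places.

0.4848

Each posterior becomes the prior for the next update.
After a screening test='negative': P(infected) = 0.6·0.7500 / (0.6·0.7500 + 0.85·0.2500) ≈ 0.6792
After a second independent assay='negative': P(infected) = 0.2·0.6792 / (0.2·0.6792 + 0.8·0.3208) ≈ 0.3462
After a screening test='positive': P(infected) = 0.4·0.3462 / (0.4·0.3462 + 0.15·0.6538) ≈ 0.5854
After a second independent assay='negative': P(infected) = 0.2·0.5854 / (0.2·0.5854 + 0.8·0.4146) ≈ 0.2609
After a screening test='positive': P(infected) = 0.4·0.2609 / (0.4·0.2609 + 0.15·0.7391) ≈ 0.4848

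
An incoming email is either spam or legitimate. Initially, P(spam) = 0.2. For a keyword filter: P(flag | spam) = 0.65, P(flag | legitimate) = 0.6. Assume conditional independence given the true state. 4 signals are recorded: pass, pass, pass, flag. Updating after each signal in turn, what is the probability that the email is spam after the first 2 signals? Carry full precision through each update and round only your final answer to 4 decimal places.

Apply Bayes' rule sequentially, carrying P(spam) forward.
After 'pass': P(spam) = 0.35·0.2000 / (0.35·0.2000 + 0.4·0.8000) ≈ 0.1795
After 'pass': P(spam) = 0.35·0.1795 / (0.35·0.1795 + 0.4·0.8205) ≈ 0.1607

0.1607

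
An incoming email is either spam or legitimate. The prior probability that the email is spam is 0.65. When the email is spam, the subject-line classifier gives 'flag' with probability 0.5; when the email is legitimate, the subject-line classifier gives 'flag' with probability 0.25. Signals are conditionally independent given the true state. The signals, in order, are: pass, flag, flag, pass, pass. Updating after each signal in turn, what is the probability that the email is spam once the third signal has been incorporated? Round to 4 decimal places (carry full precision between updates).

0.8320

After 'pass': P(spam) = 0.5·0.6500 / (0.5·0.6500 + 0.75·0.3500) ≈ 0.5532
After 'flag': P(spam) = 0.5·0.5532 / (0.5·0.5532 + 0.25·0.4468) ≈ 0.7123
After 'flag': P(spam) = 0.5·0.7123 / (0.5·0.7123 + 0.25·0.2877) ≈ 0.8320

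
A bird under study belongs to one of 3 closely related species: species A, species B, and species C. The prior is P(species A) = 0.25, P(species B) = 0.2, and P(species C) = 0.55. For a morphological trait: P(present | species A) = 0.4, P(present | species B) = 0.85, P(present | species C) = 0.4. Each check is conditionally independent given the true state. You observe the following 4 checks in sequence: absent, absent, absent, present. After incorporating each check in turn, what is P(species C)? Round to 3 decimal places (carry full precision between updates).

0.682

After 'absent': normaliser = 0.6·0.2500 + 0.15·0.2000 + 0.6·0.5500; P(species A) ≈ 0.2941, P(species B) ≈ 0.0588, P(species C) ≈ 0.6471
After 'absent': normaliser = 0.6·0.2941 + 0.15·0.0588 + 0.6·0.6471; P(species A) ≈ 0.3077, P(species B) ≈ 0.0154, P(species C) ≈ 0.6769
After 'absent': normaliser = 0.6·0.3077 + 0.15·0.0154 + 0.6·0.6769; P(species A) ≈ 0.3113, P(species B) ≈ 0.0039, P(species C) ≈ 0.6848
After 'present': normaliser = 0.4·0.3113 + 0.85·0.0039 + 0.4·0.6848; P(species A) ≈ 0.3099, P(species B) ≈ 0.0082, P(species C) ≈ 0.6818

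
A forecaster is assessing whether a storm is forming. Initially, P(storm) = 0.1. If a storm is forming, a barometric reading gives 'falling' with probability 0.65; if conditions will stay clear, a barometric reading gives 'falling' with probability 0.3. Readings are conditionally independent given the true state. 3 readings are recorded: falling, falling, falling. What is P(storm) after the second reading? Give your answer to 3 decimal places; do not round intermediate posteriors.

After 'falling': P(storm) = 0.65·0.1000 / (0.65·0.1000 + 0.3·0.9000) ≈ 0.1940
After 'falling': P(storm) = 0.65·0.1940 / (0.65·0.1940 + 0.3·0.8060) ≈ 0.3428

0.343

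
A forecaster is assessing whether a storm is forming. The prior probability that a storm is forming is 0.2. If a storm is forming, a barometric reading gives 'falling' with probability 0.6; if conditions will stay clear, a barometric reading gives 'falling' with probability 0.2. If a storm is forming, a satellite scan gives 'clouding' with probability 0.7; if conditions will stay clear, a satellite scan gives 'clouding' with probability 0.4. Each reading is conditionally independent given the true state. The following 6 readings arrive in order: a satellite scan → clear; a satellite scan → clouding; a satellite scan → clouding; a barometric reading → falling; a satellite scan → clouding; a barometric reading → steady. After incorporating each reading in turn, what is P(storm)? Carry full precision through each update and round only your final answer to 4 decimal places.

0.5012

Apply Bayes' rule sequentially, carrying P(storm) forward.
After a satellite scan='clear': P(storm) = 0.3·0.2000 / (0.3·0.2000 + 0.6·0.8000) ≈ 0.1111
After a satellite scan='clouding': P(storm) = 0.7·0.1111 / (0.7·0.1111 + 0.4·0.8889) ≈ 0.1795
After a satellite scan='clouding': P(storm) = 0.7·0.1795 / (0.7·0.1795 + 0.4·0.8205) ≈ 0.2768
After a barometric reading='falling': P(storm) = 0.6·0.2768 / (0.6·0.2768 + 0.2·0.7232) ≈ 0.5345
After a satellite scan='clouding': P(storm) = 0.7·0.5345 / (0.7·0.5345 + 0.4·0.4655) ≈ 0.6677
After a barometric reading='steady': P(storm) = 0.4·0.6677 / (0.4·0.6677 + 0.8·0.3323) ≈ 0.5012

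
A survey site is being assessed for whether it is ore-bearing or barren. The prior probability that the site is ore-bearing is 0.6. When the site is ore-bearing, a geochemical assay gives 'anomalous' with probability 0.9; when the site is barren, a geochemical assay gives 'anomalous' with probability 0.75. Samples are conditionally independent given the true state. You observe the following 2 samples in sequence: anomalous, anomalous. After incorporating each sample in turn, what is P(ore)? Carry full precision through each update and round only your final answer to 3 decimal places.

0.684

After 'anomalous': P(ore) = 0.9·0.6000 / (0.9·0.6000 + 0.75·0.4000) ≈ 0.6429
After 'anomalous': P(ore) = 0.9·0.6429 / (0.9·0.6429 + 0.75·0.3571) ≈ 0.6835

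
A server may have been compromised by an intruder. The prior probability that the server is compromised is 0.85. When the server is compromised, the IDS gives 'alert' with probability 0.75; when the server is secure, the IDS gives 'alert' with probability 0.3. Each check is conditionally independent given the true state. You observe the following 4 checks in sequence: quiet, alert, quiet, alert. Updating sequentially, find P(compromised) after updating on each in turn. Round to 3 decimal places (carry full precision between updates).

After 'quiet': P(compromised) = 0.25·0.8500 / (0.25·0.8500 + 0.7·0.1500) ≈ 0.6693
After 'alert': P(compromised) = 0.75·0.6693 / (0.75·0.6693 + 0.3·0.3307) ≈ 0.8350
After 'quiet': P(compromised) = 0.25·0.8350 / (0.25·0.8350 + 0.7·0.1650) ≈ 0.6437
After 'alert': P(compromised) = 0.75·0.6437 / (0.75·0.6437 + 0.3·0.3563) ≈ 0.8188

0.819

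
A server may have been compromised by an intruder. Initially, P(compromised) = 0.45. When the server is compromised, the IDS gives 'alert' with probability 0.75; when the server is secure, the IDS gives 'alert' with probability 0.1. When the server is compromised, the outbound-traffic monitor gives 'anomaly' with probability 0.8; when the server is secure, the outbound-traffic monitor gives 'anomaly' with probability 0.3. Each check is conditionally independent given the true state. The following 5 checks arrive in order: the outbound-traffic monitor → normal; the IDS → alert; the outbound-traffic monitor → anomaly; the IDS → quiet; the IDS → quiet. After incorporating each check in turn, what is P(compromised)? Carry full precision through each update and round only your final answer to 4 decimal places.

Apply Bayes' rule sequentially, carrying P(compromised) forward.
After the outbound-traffic monitor='normal': P(compromised) = 0.2·0.4500 / (0.2·0.4500 + 0.7·0.5500) ≈ 0.1895
After the IDS='alert': P(compromised) = 0.75·0.1895 / (0.75·0.1895 + 0.1·0.8105) ≈ 0.6368
After the outbound-traffic monitor='anomaly': P(compromised) = 0.8·0.6368 / (0.8·0.6368 + 0.3·0.3632) ≈ 0.8238
After the IDS='quiet': P(compromised) = 0.25·0.8238 / (0.25·0.8238 + 0.9·0.1762) ≈ 0.5650
After the IDS='quiet': P(compromised) = 0.25·0.5650 / (0.25·0.5650 + 0.9·0.4350) ≈ 0.2651

0.2651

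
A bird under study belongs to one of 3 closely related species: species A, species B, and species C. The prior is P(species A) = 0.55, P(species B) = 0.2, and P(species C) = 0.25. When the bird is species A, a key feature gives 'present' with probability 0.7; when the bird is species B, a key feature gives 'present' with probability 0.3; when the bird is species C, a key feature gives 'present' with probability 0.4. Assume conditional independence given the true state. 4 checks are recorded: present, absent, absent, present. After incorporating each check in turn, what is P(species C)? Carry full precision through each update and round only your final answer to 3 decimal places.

0.303

Each posterior becomes the prior for the next update.
After 'present': normaliser = 0.7·0.5500 + 0.3·0.2000 + 0.4·0.2500; P(species A) ≈ 0.7064, P(species B) ≈ 0.1101, P(species C) ≈ 0.1835
After 'absent': normaliser = 0.3·0.7064 + 0.7·0.1101 + 0.6·0.1835; P(species A) ≈ 0.5310, P(species B) ≈ 0.1931, P(species C) ≈ 0.2759
After 'absent': normaliser = 0.3·0.5310 + 0.7·0.1931 + 0.6·0.2759; P(species A) ≈ 0.3463, P(species B) ≈ 0.2939, P(species C) ≈ 0.3598
After 'present': normaliser = 0.7·0.3463 + 0.3·0.2939 + 0.4·0.3598; P(species A) ≈ 0.5109, P(species B) ≈ 0.1858, P(species C) ≈ 0.3033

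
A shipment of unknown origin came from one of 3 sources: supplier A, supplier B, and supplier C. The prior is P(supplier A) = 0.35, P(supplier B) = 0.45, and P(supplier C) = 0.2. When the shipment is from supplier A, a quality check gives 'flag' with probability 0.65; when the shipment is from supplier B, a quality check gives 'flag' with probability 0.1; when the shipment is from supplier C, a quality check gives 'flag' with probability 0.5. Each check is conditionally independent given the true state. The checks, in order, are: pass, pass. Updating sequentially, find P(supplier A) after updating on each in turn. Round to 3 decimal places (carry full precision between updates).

0.094

After 'pass': normaliser = 0.35·0.3500 + 0.9·0.4500 + 0.5·0.2000; P(supplier A) ≈ 0.1952, P(supplier B) ≈ 0.6454, P(supplier C) ≈ 0.1594
After 'pass': normaliser = 0.35·0.1952 + 0.9·0.6454 + 0.5·0.1594; P(supplier A) ≈ 0.0937, P(supplier B) ≈ 0.7969, P(supplier C) ≈ 0.1093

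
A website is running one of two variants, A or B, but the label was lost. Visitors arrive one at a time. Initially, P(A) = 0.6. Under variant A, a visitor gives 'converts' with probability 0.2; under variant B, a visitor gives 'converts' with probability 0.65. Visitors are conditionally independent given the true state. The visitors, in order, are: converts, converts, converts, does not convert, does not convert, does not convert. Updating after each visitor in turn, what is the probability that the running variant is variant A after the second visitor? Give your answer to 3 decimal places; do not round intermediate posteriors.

0.124

After 'converts': P(A) = 0.2·0.6000 / (0.2·0.6000 + 0.65·0.4000) ≈ 0.3158
After 'converts': P(A) = 0.2·0.3158 / (0.2·0.3158 + 0.65·0.6842) ≈ 0.1244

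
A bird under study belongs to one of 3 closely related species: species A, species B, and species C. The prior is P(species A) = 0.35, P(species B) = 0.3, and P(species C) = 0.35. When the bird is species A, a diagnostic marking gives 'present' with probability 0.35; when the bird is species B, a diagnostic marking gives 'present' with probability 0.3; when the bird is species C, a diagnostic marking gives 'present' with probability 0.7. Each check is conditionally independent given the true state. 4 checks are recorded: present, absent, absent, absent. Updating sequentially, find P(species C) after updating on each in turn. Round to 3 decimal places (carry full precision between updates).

After 'present': normaliser = 0.35·0.3500 + 0.3·0.3000 + 0.7·0.3500; P(species A) ≈ 0.2678, P(species B) ≈ 0.1967, P(species C) ≈ 0.5355
After 'absent': normaliser = 0.65·0.2678 + 0.7·0.1967 + 0.3·0.5355; P(species A) ≈ 0.3684, P(species B) ≈ 0.2915, P(species C) ≈ 0.3401
After 'absent': normaliser = 0.65·0.3684 + 0.7·0.2915 + 0.3·0.3401; P(species A) ≈ 0.4390, P(species B) ≈ 0.3740, P(species C) ≈ 0.1870
After 'absent': normaliser = 0.65·0.4390 + 0.7·0.3740 + 0.3·0.1870; P(species A) ≈ 0.4730, P(species B) ≈ 0.4340, P(species C) ≈ 0.0930

0.093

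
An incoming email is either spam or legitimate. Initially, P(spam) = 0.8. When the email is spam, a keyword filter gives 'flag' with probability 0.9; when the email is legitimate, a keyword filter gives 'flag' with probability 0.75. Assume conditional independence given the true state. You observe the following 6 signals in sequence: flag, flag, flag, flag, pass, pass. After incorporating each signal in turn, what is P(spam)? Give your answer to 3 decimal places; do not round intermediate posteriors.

0.570

After 'flag': P(spam) = 0.9·0.8000 / (0.9·0.8000 + 0.75·0.2000) ≈ 0.8276
After 'flag': P(spam) = 0.9·0.8276 / (0.9·0.8276 + 0.75·0.1724) ≈ 0.8521
After 'flag': P(spam) = 0.9·0.8521 / (0.9·0.8521 + 0.75·0.1479) ≈ 0.8736
After 'flag': P(spam) = 0.9·0.8736 / (0.9·0.8736 + 0.75·0.1264) ≈ 0.8924
After 'pass': P(spam) = 0.1·0.8924 / (0.1·0.8924 + 0.25·0.1076) ≈ 0.7684
After 'pass': P(spam) = 0.1·0.7684 / (0.1·0.7684 + 0.25·0.2316) ≈ 0.5703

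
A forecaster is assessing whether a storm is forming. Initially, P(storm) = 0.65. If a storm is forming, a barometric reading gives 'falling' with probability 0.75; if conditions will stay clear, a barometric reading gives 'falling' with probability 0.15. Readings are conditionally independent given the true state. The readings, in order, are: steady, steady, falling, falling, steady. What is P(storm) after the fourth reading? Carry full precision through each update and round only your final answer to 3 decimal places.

0.801

Each posterior becomes the prior for the next update.
After 'steady': P(storm) = 0.25·0.6500 / (0.25·0.6500 + 0.85·0.3500) ≈ 0.3533
After 'steady': P(storm) = 0.25·0.3533 / (0.25·0.3533 + 0.85·0.6467) ≈ 0.1384
After 'falling': P(storm) = 0.75·0.1384 / (0.75·0.1384 + 0.15·0.8616) ≈ 0.4454
After 'falling': P(storm) = 0.75·0.4454 / (0.75·0.4454 + 0.15·0.5546) ≈ 0.8007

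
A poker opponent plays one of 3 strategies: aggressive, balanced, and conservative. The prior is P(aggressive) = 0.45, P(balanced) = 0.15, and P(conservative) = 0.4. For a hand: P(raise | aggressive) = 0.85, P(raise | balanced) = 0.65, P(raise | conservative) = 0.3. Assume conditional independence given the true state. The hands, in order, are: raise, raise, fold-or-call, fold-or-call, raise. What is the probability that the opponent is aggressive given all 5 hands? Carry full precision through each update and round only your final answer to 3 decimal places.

0.376

After 'raise': normaliser = 0.85·0.4500 + 0.65·0.1500 + 0.3·0.4000; P(aggressive) ≈ 0.6375, P(balanced) ≈ 0.1625, P(conservative) ≈ 0.2000
After 'raise': normaliser = 0.85·0.6375 + 0.65·0.1625 + 0.3·0.2000; P(aggressive) ≈ 0.7659, P(balanced) ≈ 0.1493, P(conservative) ≈ 0.0848
After 'fold-or-call': normaliser = 0.15·0.7659 + 0.35·0.1493 + 0.7·0.0848; P(aggressive) ≈ 0.5072, P(balanced) ≈ 0.2307, P(conservative) ≈ 0.2621
After 'fold-or-call': normaliser = 0.15·0.5072 + 0.35·0.2307 + 0.7·0.2621; P(aggressive) ≈ 0.2236, P(balanced) ≈ 0.2373, P(conservative) ≈ 0.5391
After 'raise': normaliser = 0.85·0.2236 + 0.65·0.2373 + 0.3·0.5391; P(aggressive) ≈ 0.3756, P(balanced) ≈ 0.3048, P(conservative) ≈ 0.3196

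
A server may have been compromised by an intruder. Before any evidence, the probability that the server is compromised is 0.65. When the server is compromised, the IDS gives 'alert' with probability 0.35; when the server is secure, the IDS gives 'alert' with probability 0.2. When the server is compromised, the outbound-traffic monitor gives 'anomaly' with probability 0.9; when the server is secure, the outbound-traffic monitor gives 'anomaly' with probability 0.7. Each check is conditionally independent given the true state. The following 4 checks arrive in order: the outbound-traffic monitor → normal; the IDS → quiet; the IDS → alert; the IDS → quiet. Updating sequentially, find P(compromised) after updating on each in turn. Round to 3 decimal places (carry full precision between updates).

After the outbound-traffic monitor='normal': P(compromised) = 0.1·0.6500 / (0.1·0.6500 + 0.3·0.3500) ≈ 0.3824
After the IDS='quiet': P(compromised) = 0.65·0.3824 / (0.65·0.3824 + 0.8·0.6176) ≈ 0.3347
After the IDS='alert': P(compromised) = 0.35·0.3347 / (0.35·0.3347 + 0.2·0.6653) ≈ 0.4681
After the IDS='quiet': P(compromised) = 0.65·0.4681 / (0.65·0.4681 + 0.8·0.5319) ≈ 0.4170

0.417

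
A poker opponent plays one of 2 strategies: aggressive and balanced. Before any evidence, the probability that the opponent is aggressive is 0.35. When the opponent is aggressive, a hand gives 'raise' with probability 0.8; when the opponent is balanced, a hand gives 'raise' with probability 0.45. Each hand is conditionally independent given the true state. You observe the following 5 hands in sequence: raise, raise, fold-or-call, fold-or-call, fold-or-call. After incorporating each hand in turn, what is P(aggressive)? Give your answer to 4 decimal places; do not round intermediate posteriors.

0.0756

After 'raise': P(aggressive) = 0.8·0.3500 / (0.8·0.3500 + 0.45·0.6500) ≈ 0.4891
After 'raise': P(aggressive) = 0.8·0.4891 / (0.8·0.4891 + 0.45·0.5109) ≈ 0.6299
After 'fold-or-call': P(aggressive) = 0.2·0.6299 / (0.2·0.6299 + 0.55·0.3701) ≈ 0.3823
After 'fold-or-call': P(aggressive) = 0.2·0.3823 / (0.2·0.3823 + 0.55·0.6177) ≈ 0.1837
After 'fold-or-call': P(aggressive) = 0.2·0.1837 / (0.2·0.1837 + 0.55·0.8163) ≈ 0.0756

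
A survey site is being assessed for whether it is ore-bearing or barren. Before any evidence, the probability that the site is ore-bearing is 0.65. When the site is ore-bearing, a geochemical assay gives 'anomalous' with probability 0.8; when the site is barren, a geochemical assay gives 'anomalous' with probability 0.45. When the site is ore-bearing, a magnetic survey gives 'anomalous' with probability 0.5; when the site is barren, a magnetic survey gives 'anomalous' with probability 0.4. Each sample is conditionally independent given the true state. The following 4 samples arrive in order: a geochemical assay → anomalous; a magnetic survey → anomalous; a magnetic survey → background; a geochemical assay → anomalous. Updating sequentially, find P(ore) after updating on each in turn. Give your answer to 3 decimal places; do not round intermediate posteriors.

0.859

Apply Bayes' rule sequentially, carrying P(ore) forward.
After a geochemical assay='anomalous': P(ore) = 0.8·0.6500 / (0.8·0.6500 + 0.45·0.3500) ≈ 0.7675
After a magnetic survey='anomalous': P(ore) = 0.5·0.7675 / (0.5·0.7675 + 0.4·0.2325) ≈ 0.8050
After a magnetic survey='background': P(ore) = 0.5·0.8050 / (0.5·0.8050 + 0.6·0.1950) ≈ 0.7747
After a geochemical assay='anomalous': P(ore) = 0.8·0.7747 / (0.8·0.7747 + 0.45·0.2253) ≈ 0.8594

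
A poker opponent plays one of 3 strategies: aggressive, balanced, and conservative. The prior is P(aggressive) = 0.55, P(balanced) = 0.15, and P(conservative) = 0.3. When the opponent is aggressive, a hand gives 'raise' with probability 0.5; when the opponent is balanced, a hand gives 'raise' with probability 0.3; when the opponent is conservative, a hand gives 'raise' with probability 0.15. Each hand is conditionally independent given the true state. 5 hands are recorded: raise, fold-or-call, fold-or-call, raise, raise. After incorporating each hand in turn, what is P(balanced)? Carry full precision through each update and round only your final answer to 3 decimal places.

0.100

After 'raise': normaliser = 0.5·0.5500 + 0.3·0.1500 + 0.15·0.3000; P(aggressive) ≈ 0.7534, P(balanced) ≈ 0.1233, P(conservative) ≈ 0.1233
After 'fold-or-call': normaliser = 0.5·0.7534 + 0.7·0.1233 + 0.85·0.1233; P(aggressive) ≈ 0.6634, P(balanced) ≈ 0.1520, P(conservative) ≈ 0.1846
After 'fold-or-call': normaliser = 0.5·0.6634 + 0.7·0.1520 + 0.85·0.1846; P(aggressive) ≈ 0.5575, P(balanced) ≈ 0.1788, P(conservative) ≈ 0.2637
After 'raise': normaliser = 0.5·0.5575 + 0.3·0.1788 + 0.15·0.2637; P(aggressive) ≈ 0.7495, P(balanced) ≈ 0.1442, P(conservative) ≈ 0.1063
After 'raise': normaliser = 0.5·0.7495 + 0.3·0.1442 + 0.15·0.1063; P(aggressive) ≈ 0.8635, P(balanced) ≈ 0.0997, P(conservative) ≈ 0.0368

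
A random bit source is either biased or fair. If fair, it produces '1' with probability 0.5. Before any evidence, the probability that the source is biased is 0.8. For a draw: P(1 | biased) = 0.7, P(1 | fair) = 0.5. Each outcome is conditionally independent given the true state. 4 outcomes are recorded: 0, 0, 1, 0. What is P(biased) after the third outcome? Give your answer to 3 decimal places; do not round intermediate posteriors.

After '0': P(biased) = 0.3·0.8000 / (0.3·0.8000 + 0.5·0.2000) ≈ 0.7059
After '0': P(biased) = 0.3·0.7059 / (0.3·0.7059 + 0.5·0.2941) ≈ 0.5902
After '1': P(biased) = 0.7·0.5902 / (0.7·0.5902 + 0.5·0.4098) ≈ 0.6684

0.668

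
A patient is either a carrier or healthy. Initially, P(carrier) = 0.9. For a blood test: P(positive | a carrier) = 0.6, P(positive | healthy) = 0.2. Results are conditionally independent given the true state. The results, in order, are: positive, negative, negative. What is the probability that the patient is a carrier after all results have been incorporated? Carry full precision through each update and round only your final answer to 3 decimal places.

0.871

After 'positive': P(carrier) = 0.6·0.9000 / (0.6·0.9000 + 0.2·0.1000) ≈ 0.9643
After 'negative': P(carrier) = 0.4·0.9643 / (0.4·0.9643 + 0.8·0.0357) ≈ 0.9310
After 'negative': P(carrier) = 0.4·0.9310 / (0.4·0.9310 + 0.8·0.0690) ≈ 0.8710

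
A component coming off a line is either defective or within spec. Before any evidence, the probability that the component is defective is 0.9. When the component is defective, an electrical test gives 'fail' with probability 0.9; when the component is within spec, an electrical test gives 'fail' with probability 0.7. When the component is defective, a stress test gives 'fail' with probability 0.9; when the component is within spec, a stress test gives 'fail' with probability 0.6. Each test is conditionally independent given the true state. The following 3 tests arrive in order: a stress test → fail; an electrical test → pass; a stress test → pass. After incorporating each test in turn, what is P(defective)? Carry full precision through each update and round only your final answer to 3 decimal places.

After a stress test='fail': P(defective) = 0.9·0.9000 / (0.9·0.9000 + 0.6·0.1000) ≈ 0.9310
After an electrical test='pass': P(defective) = 0.1·0.9310 / (0.1·0.9310 + 0.3·0.0690) ≈ 0.8182
After a stress test='pass': P(defective) = 0.1·0.8182 / (0.1·0.8182 + 0.4·0.1818) ≈ 0.5294

0.529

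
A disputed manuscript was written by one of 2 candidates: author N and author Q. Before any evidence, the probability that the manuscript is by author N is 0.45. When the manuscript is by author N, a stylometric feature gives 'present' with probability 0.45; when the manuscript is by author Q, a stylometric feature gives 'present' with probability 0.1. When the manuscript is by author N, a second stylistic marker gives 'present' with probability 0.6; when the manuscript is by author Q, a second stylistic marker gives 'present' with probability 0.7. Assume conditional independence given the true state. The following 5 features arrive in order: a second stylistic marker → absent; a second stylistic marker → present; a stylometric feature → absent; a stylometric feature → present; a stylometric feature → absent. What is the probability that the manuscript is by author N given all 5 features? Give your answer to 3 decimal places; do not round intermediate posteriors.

Each posterior becomes the prior for the next update.
After a second stylistic marker='absent': P(author N) = 0.4·0.4500 / (0.4·0.4500 + 0.3·0.5500) ≈ 0.5217
After a second stylistic marker='present': P(author N) = 0.6·0.5217 / (0.6·0.5217 + 0.7·0.4783) ≈ 0.4832
After a stylometric feature='absent': P(author N) = 0.55·0.4832 / (0.55·0.4832 + 0.9·0.5168) ≈ 0.3636
After a stylometric feature='present': P(author N) = 0.45·0.3636 / (0.45·0.3636 + 0.1·0.6364) ≈ 0.7200
After a stylometric feature='absent': P(author N) = 0.55·0.7200 / (0.55·0.7200 + 0.9·0.2800) ≈ 0.6111

0.611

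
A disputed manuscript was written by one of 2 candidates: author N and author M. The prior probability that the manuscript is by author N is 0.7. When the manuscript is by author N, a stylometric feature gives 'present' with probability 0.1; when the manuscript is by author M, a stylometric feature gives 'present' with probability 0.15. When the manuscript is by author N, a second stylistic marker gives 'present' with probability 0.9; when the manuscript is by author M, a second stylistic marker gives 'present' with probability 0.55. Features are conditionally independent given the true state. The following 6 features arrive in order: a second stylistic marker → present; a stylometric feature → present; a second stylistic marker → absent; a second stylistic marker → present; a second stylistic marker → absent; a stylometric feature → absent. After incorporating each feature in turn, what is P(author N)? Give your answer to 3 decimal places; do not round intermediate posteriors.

After a second stylistic marker='present': P(author N) = 0.9·0.7000 / (0.9·0.7000 + 0.55·0.3000) ≈ 0.7925
After a stylometric feature='present': P(author N) = 0.1·0.7925 / (0.1·0.7925 + 0.15·0.2075) ≈ 0.7179
After a second stylistic marker='absent': P(author N) = 0.1·0.7179 / (0.1·0.7179 + 0.45·0.2821) ≈ 0.3613
After a second stylistic marker='present': P(author N) = 0.9·0.3613 / (0.9·0.3613 + 0.55·0.6387) ≈ 0.4807
After a second stylistic marker='absent': P(author N) = 0.1·0.4807 / (0.1·0.4807 + 0.45·0.5193) ≈ 0.1706
After a stylometric feature='absent': P(author N) = 0.9·0.1706 / (0.9·0.1706 + 0.85·0.8294) ≈ 0.1788

0.179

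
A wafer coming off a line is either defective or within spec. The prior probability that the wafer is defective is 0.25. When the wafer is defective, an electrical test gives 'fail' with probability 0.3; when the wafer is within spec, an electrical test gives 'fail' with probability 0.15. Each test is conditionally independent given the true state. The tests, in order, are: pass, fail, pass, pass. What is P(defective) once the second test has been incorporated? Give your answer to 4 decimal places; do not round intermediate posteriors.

After 'pass': P(defective) = 0.7·0.2500 / (0.7·0.2500 + 0.85·0.7500) ≈ 0.2154
After 'fail': P(defective) = 0.3·0.2154 / (0.3·0.2154 + 0.15·0.7846) ≈ 0.3544

0.3544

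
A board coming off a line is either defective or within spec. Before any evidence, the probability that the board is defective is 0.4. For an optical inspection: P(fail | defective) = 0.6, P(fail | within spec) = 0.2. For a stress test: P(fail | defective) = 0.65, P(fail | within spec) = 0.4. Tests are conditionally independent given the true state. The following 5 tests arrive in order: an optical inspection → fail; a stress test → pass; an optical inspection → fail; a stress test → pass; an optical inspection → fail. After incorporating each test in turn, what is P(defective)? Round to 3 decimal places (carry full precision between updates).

After an optical inspection='fail': P(defective) = 0.6·0.4000 / (0.6·0.4000 + 0.2·0.6000) ≈ 0.6667
After a stress test='pass': P(defective) = 0.35·0.6667 / (0.35·0.6667 + 0.6·0.3333) ≈ 0.5385
After an optical inspection='fail': P(defective) = 0.6·0.5385 / (0.6·0.5385 + 0.2·0.4615) ≈ 0.7778
After a stress test='pass': P(defective) = 0.35·0.7778 / (0.35·0.7778 + 0.6·0.2222) ≈ 0.6712
After an optical inspection='fail': P(defective) = 0.6·0.6712 / (0.6·0.6712 + 0.2·0.3288) ≈ 0.8596

0.860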